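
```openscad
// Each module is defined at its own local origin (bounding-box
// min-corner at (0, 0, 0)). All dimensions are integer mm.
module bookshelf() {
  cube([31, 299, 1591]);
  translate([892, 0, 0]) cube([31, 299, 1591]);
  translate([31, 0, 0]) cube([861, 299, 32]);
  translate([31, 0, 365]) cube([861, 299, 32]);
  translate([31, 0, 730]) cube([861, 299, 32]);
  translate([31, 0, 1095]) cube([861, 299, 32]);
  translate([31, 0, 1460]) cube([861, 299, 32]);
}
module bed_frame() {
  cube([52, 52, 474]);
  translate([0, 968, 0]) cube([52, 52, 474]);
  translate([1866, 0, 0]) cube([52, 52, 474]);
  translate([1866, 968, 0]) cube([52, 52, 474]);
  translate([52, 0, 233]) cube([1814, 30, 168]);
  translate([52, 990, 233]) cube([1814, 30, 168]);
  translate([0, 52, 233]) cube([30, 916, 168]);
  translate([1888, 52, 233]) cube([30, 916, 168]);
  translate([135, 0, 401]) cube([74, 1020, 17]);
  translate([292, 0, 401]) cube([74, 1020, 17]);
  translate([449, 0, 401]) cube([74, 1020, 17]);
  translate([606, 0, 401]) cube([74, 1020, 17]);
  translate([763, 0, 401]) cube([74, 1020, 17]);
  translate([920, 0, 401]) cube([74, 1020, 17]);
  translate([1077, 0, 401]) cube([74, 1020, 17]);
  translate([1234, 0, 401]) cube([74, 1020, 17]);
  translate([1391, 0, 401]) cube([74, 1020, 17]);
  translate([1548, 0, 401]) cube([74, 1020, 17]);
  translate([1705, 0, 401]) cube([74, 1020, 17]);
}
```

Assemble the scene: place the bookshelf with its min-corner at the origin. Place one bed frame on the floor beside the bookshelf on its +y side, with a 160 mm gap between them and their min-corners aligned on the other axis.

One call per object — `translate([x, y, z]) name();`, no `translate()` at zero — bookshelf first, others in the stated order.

bookshelf();
translate([0, 459, 0]) bed_frame();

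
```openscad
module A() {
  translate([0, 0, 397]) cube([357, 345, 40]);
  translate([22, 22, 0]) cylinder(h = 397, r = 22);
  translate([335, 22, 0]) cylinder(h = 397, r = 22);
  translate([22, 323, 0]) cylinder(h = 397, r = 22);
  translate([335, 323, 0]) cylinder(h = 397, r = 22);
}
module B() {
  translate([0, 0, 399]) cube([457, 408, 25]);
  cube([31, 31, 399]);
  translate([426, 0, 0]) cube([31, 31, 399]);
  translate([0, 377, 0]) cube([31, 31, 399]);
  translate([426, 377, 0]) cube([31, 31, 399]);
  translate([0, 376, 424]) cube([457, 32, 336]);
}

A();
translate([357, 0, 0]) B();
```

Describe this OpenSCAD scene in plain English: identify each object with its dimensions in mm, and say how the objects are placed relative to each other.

A is a four-legged stool. The seat is a 357×345×40 mm slab whose top surface is at z = 437 mm; four round legs, each 44 mm in diameter, run from the floor (z = 0) to the underside of the seat, each leg's axis is inset half a diameter from the nearest pair of seat edges (so the leg's bounding box is flush with the corner).

B is a chair: 457×408 mm seat, 25 mm thick, top at z = 424 mm, on four 31 mm square corner legs flush with the seat edges. A 32 mm thick backrest slab spans the full seat width, extending 336 mm above the seat top, its back face flush with the seat's +y edge.

The chair is against the stool's +x side, with their −y faces flush.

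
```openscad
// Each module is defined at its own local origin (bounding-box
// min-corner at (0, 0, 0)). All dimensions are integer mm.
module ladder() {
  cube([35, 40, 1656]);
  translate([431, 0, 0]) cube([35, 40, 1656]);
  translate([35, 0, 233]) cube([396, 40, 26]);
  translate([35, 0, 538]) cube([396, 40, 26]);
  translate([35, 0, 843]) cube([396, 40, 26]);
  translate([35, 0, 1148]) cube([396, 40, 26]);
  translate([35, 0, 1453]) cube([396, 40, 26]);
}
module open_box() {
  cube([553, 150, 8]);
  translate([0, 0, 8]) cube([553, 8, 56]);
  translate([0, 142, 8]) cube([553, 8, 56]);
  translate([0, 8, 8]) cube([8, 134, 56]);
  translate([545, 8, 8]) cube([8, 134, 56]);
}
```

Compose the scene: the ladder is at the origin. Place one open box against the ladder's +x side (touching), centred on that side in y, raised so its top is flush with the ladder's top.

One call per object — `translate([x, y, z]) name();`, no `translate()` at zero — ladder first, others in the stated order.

ladder();
translate([466, -55, 1592]) open_box();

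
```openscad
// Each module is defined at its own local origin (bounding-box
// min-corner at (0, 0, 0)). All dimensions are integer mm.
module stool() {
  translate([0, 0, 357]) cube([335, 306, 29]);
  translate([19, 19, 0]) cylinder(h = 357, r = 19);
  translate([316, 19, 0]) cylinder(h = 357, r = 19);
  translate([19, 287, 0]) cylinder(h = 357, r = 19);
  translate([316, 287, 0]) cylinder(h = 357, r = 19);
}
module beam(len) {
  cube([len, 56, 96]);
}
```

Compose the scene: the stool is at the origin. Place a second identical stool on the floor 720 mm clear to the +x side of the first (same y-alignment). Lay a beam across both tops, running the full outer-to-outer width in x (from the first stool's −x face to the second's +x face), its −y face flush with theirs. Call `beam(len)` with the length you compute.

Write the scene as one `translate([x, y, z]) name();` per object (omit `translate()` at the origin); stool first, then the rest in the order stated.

stool();
translate([1055, 0, 0]) stool();
translate([0, 0, 386]) beam(1390);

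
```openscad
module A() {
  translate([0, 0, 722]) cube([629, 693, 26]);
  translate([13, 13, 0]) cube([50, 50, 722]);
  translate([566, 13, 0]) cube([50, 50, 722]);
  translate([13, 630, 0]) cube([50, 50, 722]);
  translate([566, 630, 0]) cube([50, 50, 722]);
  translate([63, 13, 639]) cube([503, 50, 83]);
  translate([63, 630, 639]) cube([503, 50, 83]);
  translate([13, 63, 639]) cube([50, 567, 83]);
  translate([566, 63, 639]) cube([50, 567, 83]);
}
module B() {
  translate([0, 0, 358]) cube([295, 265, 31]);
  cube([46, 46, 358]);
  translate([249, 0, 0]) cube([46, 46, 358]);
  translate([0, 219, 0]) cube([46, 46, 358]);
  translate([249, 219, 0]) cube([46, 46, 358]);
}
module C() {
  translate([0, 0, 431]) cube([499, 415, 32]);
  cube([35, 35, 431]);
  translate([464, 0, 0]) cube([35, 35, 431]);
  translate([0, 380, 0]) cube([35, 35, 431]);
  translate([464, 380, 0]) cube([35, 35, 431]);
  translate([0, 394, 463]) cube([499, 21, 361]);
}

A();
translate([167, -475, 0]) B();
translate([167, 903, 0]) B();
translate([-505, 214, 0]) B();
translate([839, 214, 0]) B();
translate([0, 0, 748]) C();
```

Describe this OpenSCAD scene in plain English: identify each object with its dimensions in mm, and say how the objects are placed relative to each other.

A is a table with a 629×693 mm rectangular top, 26 mm thick, top surface at z = 748 mm, supported by four 50×50 mm square legs, each inset 13 mm from the nearest pair of top edges, running from the floor. Four apron rails, 50 mm thick and 83 mm tall, run between adjacent legs with their top edges flush with the underside of the top and their outer faces flush with the legs' outer faces.

B is a four-legged stool. The seat is 295×265 mm, 31 mm thick, top at z = 389 mm. It stands on four square legs, each 46×46 mm in cross-section, from z = 0 to the seat underside, each flush with a corner of the seat.

C is a chair: 499×415 mm seat, 32 mm thick, top at z = 463 mm, on four 35 mm square corner legs flush with the seat edges. A 21 mm thick backrest slab spans the full seat width, extending 361 mm above the seat top, its back face flush with the seat's +y edge.

Four stools sit around the table at the −y, +y, −x, +x sides. The chair is on top of the table.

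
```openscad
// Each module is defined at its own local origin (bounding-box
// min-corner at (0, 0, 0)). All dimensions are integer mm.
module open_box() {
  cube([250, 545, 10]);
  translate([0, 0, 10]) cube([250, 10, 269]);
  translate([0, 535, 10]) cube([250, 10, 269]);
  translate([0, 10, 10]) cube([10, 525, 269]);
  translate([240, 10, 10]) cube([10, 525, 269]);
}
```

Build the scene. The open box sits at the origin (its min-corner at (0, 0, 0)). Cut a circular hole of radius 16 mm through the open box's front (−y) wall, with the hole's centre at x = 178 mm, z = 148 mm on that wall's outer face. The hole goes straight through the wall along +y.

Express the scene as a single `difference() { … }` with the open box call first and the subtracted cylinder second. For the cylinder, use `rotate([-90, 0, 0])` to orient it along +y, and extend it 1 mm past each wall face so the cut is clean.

difference() {
  open_box();
  translate([178, -1, 148]) rotate([-90, 0, 0]) cylinder(h = 12, r = 16);
}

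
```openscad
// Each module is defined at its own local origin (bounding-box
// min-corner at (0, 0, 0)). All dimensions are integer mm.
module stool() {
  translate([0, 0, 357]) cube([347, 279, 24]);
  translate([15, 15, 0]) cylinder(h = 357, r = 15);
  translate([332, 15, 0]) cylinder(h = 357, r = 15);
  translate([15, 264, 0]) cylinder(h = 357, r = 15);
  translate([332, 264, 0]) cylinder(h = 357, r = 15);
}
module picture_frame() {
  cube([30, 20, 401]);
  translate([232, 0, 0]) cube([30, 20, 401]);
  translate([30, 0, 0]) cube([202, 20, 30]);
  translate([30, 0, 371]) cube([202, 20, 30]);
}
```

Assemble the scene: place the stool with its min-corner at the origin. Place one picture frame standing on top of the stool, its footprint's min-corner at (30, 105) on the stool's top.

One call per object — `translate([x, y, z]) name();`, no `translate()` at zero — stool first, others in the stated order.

stool();
translate([30, 105, 381]) picture_frame();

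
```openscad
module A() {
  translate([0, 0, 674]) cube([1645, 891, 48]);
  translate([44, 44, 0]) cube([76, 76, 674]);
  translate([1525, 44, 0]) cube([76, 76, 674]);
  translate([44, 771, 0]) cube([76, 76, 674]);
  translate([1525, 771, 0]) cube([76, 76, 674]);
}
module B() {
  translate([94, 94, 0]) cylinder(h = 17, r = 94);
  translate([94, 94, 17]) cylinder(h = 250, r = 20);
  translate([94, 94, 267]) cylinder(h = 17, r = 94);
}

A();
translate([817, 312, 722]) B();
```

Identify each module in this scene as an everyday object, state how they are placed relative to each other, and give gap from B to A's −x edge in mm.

The spool's min-x is at 817; the table's min-x is 0; gap = 817 mm.

A is a table. B is a spool. The spool is on top of the table. The gap from the spool to the table's −x edge is 817 mm.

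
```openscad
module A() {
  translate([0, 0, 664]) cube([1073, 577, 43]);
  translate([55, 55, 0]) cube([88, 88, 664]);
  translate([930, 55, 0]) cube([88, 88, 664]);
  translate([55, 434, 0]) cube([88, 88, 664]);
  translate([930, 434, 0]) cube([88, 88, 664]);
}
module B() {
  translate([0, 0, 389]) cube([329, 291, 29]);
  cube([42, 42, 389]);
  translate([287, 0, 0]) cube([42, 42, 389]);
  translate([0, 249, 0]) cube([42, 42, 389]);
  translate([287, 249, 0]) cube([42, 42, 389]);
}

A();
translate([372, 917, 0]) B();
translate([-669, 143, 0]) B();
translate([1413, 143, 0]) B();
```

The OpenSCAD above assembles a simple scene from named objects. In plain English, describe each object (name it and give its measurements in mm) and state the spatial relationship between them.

A is a table with a 1073×577 mm rectangular top, 43 mm thick, top surface at z = 707 mm, supported by four 88×88 mm square legs, each inset 55 mm from the nearest pair of top edges, running from the floor.

B is a four-legged stool. The seat is a 329×291×29 mm slab whose top surface is at z = 418 mm; four square legs, each 42×42 mm in cross-section, run from the floor (z = 0) to the underside of the seat, each flush with a corner of the seat.

Three stools sit around the table at the +y, −x, +x sides.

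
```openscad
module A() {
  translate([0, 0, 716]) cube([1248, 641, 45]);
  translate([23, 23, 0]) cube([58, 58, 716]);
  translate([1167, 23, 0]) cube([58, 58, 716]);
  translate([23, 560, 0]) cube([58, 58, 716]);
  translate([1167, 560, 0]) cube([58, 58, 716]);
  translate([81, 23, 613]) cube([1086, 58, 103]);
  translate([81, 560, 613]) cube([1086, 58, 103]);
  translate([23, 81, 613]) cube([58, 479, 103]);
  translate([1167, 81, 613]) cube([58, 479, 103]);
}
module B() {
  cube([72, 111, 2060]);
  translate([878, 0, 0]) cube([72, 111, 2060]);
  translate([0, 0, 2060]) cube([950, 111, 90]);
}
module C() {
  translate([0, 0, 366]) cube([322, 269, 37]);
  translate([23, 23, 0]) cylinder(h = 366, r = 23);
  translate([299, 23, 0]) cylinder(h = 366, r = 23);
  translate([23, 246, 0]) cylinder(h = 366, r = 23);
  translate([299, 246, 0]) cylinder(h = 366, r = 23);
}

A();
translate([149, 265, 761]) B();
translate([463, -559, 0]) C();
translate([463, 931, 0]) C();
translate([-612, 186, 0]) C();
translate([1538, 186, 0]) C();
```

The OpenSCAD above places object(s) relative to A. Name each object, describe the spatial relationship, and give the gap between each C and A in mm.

Each stool's nearest face is 290 mm from the table's bounding box.

A is a table. B is a door frame. C is a stool. The door frame is on top of the table, centred. Four stools sit around the table at the −y, +y, −x, +x sides. The gap between each stool and the table is 290 mm.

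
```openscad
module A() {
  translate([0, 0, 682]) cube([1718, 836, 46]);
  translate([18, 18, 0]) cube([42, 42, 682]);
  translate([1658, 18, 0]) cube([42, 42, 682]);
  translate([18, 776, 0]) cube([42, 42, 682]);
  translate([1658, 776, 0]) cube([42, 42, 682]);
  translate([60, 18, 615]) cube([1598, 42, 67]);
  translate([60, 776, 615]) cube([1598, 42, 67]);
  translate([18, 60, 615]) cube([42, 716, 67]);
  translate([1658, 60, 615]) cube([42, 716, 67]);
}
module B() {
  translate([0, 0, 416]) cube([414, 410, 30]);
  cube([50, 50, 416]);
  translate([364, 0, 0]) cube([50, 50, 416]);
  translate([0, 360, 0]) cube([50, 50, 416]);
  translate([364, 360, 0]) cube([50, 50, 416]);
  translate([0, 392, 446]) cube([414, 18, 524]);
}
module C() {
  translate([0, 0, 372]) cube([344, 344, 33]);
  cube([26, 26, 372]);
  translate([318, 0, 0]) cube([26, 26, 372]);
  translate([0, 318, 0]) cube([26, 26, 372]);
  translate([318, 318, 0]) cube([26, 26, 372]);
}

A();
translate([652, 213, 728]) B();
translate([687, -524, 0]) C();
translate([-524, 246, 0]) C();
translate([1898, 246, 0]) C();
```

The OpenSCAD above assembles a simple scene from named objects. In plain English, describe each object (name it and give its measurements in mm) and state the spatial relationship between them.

A is a rectangular dining table. The top is 1718×836×46 mm with its upper surface at z = 728 mm. It stands on four 42×42 mm square legs, each inset 18 mm from the nearest pair of top edges, running from the floor to the underside of the top. Four apron rails, 42 mm thick and 67 mm tall, run between adjacent legs with their top edges flush with the underside of the top and their outer faces flush with the legs' outer faces.

B is a chair. The seat is a 414×410×30 mm slab with its top at z = 446 mm, on four 50×50 mm corner legs (flush with the seat edges, standing on z = 0). A flat backrest 18 mm thick, 524 mm tall, spans the full seat width and rises from the seat top along its +y edge, rear face flush with the rear of the seat.

C is a four-legged stool. The seat is a 344×344×33 mm slab whose top surface is at z = 405 mm; four square legs, each 26×26 mm in cross-section, run from the floor (z = 0) to the underside of the seat, each flush with a corner of the seat.

The chair is on top of the table, centred. Three stools sit around the table at the −y, −x, +x sides.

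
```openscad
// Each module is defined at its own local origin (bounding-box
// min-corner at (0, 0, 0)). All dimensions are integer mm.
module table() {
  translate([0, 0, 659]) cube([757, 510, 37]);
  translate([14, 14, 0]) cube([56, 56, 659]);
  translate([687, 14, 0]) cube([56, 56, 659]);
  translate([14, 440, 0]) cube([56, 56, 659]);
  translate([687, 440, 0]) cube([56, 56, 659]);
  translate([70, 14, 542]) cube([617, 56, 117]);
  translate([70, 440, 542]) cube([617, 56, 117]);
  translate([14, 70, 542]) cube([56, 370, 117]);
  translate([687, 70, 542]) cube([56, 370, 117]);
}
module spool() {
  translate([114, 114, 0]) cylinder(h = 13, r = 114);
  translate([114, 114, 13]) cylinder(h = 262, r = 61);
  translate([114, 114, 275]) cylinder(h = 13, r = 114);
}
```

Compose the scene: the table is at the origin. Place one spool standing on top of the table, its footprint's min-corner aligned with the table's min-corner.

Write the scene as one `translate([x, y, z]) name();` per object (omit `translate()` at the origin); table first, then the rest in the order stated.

table();
translate([0, 0, 696]) spool();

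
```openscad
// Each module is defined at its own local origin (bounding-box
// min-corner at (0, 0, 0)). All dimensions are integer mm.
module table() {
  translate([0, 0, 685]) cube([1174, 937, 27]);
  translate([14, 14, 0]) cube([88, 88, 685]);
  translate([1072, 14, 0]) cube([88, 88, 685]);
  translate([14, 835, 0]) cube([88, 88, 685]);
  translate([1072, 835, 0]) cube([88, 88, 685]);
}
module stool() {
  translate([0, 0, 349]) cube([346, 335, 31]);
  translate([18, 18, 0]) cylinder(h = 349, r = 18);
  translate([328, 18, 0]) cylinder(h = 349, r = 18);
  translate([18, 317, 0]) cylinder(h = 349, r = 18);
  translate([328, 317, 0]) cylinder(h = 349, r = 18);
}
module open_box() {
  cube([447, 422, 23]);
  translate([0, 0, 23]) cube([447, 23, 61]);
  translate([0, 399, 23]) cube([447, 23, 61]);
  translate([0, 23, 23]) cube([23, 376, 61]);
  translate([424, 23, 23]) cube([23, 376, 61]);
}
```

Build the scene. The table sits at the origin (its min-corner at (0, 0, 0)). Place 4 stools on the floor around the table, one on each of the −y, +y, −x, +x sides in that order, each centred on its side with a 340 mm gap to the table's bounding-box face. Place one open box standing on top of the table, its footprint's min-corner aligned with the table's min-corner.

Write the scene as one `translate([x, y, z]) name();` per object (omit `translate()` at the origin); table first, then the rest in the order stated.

table();
translate([414, -675, 0]) stool();
translate([414, 1277, 0]) stool();
translate([-686, 301, 0]) stool();
translate([1514, 301, 0]) stool();
translate([0, 0, 712]) open_box();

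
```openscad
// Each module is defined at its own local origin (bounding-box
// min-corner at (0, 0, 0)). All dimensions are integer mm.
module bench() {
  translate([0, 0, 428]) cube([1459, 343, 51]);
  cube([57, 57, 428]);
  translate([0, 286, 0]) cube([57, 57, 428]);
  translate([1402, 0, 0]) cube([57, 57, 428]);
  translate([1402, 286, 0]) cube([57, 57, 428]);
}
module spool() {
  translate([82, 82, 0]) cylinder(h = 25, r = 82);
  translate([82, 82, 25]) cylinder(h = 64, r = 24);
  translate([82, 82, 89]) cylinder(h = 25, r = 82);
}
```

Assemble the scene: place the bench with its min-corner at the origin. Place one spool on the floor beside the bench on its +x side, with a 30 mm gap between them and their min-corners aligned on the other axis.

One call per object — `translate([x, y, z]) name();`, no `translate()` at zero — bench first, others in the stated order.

bench();
translate([1489, 0, 0]) spool();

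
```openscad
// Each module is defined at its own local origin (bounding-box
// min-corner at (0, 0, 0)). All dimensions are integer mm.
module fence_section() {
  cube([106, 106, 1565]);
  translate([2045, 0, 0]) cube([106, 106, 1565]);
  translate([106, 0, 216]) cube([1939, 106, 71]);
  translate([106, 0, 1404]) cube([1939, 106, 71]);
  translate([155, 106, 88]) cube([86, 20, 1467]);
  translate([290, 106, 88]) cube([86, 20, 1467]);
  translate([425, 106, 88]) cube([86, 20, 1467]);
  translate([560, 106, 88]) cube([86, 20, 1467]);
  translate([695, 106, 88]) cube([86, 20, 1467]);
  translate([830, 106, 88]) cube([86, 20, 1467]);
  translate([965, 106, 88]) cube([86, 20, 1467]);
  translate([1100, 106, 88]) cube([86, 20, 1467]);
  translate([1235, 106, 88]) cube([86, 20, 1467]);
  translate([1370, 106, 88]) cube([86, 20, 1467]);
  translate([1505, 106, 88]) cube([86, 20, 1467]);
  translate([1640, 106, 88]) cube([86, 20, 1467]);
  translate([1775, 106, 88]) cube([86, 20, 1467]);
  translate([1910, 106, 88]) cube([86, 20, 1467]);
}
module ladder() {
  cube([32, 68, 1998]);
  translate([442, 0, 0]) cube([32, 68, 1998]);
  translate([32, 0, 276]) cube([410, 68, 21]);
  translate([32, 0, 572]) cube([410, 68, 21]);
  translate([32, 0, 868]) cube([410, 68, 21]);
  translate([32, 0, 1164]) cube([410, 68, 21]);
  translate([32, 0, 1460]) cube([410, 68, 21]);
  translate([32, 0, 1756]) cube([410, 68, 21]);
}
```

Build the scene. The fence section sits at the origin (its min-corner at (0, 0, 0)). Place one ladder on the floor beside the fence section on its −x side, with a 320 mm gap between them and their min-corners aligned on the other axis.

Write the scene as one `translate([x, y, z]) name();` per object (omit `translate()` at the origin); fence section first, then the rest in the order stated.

fence_section();
translate([-794, 0, 0]) ladder();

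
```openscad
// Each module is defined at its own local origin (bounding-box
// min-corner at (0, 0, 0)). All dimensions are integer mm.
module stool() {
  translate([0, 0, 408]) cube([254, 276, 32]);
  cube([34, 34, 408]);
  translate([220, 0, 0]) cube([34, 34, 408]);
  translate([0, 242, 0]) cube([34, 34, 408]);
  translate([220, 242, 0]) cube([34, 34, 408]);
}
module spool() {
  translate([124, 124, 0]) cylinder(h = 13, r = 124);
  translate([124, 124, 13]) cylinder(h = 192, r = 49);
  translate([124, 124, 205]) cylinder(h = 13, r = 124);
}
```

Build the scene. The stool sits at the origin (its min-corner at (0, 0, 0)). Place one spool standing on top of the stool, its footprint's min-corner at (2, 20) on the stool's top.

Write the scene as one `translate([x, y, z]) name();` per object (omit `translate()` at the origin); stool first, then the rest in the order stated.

stool();
translate([2, 20, 440]) spool();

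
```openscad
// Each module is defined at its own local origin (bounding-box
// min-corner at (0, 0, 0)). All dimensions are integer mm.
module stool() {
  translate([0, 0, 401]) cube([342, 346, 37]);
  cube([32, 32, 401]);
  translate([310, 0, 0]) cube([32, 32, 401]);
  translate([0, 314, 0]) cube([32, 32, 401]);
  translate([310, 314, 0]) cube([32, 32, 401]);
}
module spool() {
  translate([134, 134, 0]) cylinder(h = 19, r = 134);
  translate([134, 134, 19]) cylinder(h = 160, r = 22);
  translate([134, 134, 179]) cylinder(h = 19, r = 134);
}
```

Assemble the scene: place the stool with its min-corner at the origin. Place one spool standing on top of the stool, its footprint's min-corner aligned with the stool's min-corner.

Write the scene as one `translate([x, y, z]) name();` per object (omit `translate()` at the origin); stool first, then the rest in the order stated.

stool();
translate([0, 0, 438]) spool();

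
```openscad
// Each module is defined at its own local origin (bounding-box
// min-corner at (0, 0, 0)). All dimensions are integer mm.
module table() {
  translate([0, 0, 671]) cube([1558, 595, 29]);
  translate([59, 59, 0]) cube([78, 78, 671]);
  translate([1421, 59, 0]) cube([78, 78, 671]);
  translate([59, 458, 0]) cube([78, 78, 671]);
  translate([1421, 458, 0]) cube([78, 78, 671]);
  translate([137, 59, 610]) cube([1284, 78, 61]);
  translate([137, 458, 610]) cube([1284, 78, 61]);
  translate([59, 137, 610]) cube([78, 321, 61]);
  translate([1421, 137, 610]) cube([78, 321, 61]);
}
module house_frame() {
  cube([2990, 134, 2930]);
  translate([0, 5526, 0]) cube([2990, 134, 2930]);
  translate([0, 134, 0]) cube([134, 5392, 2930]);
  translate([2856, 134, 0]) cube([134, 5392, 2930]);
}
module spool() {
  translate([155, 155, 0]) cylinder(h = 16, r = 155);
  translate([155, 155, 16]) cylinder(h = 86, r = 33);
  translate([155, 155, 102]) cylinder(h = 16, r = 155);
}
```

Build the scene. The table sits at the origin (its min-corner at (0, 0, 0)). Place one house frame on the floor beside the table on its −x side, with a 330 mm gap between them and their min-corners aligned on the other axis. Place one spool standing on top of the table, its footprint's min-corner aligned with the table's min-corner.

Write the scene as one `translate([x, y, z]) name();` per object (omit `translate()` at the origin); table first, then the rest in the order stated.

table();
translate([-3320, 0, 0]) house_frame();
translate([0, 0, 700]) spool();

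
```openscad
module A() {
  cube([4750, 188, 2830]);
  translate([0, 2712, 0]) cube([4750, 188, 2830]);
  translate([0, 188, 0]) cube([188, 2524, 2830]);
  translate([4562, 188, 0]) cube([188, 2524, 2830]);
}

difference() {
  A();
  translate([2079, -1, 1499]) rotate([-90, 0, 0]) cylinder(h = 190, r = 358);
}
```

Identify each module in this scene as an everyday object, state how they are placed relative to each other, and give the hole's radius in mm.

A is a house frame. The house frame has a circular hole through its front wall. The hole's radius is 358 mm.

The subtracted cylinder has r = 358 mm.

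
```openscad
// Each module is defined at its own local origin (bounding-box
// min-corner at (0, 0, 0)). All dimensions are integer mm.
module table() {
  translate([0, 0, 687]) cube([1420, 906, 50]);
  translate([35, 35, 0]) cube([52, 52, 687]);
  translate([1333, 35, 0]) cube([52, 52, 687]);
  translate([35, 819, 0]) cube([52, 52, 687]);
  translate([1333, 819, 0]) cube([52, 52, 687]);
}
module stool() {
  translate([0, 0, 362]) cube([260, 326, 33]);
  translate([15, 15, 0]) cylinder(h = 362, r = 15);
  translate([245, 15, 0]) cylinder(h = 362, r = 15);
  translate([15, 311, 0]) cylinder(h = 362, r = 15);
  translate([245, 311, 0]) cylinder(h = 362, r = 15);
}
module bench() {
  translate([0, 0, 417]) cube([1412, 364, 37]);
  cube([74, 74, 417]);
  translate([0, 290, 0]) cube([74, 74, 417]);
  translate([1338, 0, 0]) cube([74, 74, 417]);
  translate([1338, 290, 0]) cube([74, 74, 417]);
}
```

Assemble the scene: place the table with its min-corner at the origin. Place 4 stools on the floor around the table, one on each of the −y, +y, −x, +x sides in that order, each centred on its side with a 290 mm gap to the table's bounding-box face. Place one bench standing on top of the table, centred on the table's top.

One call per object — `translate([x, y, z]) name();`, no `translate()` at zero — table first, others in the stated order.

table();
translate([580, -616, 0]) stool();
translate([580, 1196, 0]) stool();
translate([-550, 290, 0]) stool();
translate([1710, 290, 0]) stool();
translate([4, 271, 737]) bench();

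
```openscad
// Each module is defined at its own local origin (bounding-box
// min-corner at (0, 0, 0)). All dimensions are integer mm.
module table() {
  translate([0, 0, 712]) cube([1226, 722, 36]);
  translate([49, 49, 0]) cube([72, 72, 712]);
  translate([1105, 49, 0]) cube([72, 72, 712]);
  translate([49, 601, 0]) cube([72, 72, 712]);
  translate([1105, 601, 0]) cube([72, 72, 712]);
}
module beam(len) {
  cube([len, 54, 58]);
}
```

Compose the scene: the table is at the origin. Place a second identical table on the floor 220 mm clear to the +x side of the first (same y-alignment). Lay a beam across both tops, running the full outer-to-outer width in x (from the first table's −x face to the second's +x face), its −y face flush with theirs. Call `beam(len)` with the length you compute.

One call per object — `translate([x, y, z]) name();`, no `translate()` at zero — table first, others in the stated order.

table();
translate([1446, 0, 0]) table();
translate([0, 0, 748]) beam(2672);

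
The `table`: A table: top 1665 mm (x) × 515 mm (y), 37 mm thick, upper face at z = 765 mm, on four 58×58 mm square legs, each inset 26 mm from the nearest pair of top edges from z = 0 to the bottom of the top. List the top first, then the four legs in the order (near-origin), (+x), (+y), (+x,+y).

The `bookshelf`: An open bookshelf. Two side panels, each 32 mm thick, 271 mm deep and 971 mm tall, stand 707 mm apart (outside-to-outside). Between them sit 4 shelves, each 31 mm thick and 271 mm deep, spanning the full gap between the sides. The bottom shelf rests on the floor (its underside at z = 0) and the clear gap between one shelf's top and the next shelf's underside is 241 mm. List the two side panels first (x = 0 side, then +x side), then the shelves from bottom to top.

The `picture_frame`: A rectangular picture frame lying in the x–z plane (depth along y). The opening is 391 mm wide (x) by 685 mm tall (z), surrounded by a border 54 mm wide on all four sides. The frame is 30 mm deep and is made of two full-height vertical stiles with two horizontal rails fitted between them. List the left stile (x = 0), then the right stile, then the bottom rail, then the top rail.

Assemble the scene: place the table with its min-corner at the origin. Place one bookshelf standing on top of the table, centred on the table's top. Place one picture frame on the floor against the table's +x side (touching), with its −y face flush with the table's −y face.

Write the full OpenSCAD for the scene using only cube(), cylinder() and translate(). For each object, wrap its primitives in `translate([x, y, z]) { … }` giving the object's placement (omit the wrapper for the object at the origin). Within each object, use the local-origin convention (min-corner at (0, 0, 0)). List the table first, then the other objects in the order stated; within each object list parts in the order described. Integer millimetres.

translate([0, 0, 728]) cube([1665, 515, 37]);
translate([26, 26, 0]) cube([58, 58, 728]);
translate([1581, 26, 0]) cube([58, 58, 728]);
translate([26, 431, 0]) cube([58, 58, 728]);
translate([1581, 431, 0]) cube([58, 58, 728]);
translate([479, 122, 765]) {
  cube([32, 271, 971]);
  translate([675, 0, 0]) cube([32, 271, 971]);
  translate([32, 0, 0]) cube([643, 271, 31]);
  translate([32, 0, 272]) cube([643, 271, 31]);
  translate([32, 0, 544]) cube([643, 271, 31]);
  translate([32, 0, 816]) cube([643, 271, 31]);
}
translate([1665, 0, 0]) {
  cube([54, 30, 793]);
  translate([445, 0, 0]) cube([54, 30, 793]);
  translate([54, 0, 0]) cube([391, 30, 54]);
  translate([54, 0, 739]) cube([391, 30, 54]);
}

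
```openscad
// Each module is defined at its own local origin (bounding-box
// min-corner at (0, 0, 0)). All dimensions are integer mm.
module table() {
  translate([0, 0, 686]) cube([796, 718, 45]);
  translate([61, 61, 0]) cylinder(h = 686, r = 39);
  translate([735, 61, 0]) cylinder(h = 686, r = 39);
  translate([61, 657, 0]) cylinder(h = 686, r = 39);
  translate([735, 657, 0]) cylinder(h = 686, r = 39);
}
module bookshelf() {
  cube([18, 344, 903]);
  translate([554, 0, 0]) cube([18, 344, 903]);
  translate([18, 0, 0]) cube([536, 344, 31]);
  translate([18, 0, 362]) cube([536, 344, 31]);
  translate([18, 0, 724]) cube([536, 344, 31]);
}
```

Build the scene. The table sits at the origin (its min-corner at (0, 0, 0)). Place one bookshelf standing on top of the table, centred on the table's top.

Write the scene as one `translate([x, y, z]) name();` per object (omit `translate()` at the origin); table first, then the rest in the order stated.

table();
translate([112, 187, 731]) bookshelf();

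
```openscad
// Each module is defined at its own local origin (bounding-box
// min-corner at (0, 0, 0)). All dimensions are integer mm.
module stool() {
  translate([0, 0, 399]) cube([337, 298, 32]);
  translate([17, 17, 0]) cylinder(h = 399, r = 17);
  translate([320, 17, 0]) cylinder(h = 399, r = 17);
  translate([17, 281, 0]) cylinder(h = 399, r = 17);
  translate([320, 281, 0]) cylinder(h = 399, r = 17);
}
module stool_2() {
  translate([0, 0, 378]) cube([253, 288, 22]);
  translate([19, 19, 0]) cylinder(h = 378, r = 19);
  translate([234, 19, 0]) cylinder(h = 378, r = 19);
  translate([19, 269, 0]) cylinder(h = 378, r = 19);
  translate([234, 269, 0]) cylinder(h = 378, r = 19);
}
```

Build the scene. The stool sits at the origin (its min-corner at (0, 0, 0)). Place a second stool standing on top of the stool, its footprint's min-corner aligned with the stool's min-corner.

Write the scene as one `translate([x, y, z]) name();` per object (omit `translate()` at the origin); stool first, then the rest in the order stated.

stool();
translate([0, 0, 431]) stool_2();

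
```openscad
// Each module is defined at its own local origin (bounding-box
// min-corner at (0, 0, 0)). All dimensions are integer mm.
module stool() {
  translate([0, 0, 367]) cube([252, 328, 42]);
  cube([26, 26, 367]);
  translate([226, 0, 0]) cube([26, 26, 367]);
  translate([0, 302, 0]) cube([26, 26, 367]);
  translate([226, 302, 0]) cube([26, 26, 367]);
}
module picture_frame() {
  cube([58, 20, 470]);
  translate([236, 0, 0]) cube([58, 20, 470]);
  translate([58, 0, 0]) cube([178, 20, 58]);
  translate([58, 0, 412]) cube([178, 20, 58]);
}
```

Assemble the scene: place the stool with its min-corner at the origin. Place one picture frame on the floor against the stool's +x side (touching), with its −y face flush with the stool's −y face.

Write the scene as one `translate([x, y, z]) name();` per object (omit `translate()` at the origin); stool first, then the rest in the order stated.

stool();
translate([252, 0, 0]) picture_frame();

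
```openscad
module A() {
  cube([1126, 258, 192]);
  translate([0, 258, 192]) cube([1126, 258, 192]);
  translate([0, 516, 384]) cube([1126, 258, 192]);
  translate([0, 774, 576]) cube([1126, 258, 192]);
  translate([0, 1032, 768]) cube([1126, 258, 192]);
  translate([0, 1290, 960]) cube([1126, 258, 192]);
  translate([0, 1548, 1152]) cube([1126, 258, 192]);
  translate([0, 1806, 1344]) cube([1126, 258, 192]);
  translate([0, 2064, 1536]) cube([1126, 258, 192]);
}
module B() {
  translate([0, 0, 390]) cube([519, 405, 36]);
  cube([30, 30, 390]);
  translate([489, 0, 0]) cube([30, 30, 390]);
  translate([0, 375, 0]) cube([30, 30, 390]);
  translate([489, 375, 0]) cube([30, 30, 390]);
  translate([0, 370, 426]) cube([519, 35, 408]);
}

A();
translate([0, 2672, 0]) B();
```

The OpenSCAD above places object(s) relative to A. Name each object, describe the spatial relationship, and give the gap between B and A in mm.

A is a staircase. B is a chair. The chair is on the floor beside the staircase on its +y side. The gap between the chair and the staircase is 350 mm.

The chair's nearest face is 350 mm from the staircase's +y face.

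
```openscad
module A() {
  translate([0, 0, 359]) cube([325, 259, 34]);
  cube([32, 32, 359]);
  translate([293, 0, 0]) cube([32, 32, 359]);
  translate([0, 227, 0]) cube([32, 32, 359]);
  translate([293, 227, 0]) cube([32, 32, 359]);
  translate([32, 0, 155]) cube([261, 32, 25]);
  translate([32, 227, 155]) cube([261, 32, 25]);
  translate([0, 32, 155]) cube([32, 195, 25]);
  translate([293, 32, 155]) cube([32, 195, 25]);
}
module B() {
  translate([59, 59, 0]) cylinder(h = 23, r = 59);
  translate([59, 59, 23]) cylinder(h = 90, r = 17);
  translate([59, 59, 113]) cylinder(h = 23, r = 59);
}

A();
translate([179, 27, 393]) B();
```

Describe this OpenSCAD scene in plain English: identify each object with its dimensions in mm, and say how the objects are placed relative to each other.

A is a four-legged stool. The seat is 325×259 mm, 34 mm thick, top at z = 393 mm. It stands on four square legs, each 32×32 mm in cross-section, from z = 0 to the seat underside, each flush with a corner of the seat. Four stretchers, 32 mm wide and 25 mm tall, connect adjacent legs with their undersides at z = 155 mm, each running between the inner faces of the legs it joins and aligned with the legs' outer faces on the other axis.

B is a spool: two coaxial disc flanges of radius 59 mm and thickness 23 mm, joined by a core cylinder of radius 17 mm and height 90 mm. The lower flange rests on z = 0 and the three cylinders share a vertical axis.

The spool is on top of the stool.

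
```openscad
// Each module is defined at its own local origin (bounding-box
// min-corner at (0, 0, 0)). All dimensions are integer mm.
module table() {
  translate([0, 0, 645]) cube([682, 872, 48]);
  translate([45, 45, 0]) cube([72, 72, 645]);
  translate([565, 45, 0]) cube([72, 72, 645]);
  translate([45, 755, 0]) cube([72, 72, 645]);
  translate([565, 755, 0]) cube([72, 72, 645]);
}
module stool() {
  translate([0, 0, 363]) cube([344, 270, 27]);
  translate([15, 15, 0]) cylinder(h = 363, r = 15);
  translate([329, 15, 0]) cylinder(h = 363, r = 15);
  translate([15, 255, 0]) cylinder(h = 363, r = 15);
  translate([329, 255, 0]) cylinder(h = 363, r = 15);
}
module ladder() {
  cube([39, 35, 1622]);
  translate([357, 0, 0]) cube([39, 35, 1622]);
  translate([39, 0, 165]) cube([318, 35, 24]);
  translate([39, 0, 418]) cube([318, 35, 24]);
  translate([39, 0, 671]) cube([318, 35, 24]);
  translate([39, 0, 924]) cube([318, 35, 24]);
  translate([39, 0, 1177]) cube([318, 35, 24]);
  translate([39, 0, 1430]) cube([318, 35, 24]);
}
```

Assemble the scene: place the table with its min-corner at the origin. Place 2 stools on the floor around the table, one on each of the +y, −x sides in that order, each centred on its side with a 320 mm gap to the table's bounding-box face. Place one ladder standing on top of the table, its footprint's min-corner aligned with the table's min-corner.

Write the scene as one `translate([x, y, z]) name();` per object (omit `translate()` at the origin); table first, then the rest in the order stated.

table();
translate([169, 1192, 0]) stool();
translate([-664, 301, 0]) stool();
translate([0, 0, 693]) ladder();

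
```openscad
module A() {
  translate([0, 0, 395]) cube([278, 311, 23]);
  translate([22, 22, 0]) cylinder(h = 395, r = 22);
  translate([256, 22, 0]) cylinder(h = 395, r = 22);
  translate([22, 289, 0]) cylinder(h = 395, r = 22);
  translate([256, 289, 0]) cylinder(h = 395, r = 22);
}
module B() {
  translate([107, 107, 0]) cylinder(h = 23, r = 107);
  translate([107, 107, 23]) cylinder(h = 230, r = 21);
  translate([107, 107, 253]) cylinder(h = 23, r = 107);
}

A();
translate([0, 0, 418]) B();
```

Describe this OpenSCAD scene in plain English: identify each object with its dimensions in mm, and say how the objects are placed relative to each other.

A is a four-legged stool. The seat is 278×311 mm, 23 mm thick, top at z = 418 mm. It stands on four round legs, each 44 mm in diameter, from z = 0 to the seat underside, each leg's axis is inset half a diameter from the nearest pair of seat edges (so the leg's bounding box is flush with the corner).

B is a spool: two coaxial disc flanges of radius 107 mm and thickness 23 mm, joined by a core cylinder of radius 21 mm and height 230 mm. The lower flange rests on z = 0 and the three cylinders share a vertical axis.

The spool is on top of the stool.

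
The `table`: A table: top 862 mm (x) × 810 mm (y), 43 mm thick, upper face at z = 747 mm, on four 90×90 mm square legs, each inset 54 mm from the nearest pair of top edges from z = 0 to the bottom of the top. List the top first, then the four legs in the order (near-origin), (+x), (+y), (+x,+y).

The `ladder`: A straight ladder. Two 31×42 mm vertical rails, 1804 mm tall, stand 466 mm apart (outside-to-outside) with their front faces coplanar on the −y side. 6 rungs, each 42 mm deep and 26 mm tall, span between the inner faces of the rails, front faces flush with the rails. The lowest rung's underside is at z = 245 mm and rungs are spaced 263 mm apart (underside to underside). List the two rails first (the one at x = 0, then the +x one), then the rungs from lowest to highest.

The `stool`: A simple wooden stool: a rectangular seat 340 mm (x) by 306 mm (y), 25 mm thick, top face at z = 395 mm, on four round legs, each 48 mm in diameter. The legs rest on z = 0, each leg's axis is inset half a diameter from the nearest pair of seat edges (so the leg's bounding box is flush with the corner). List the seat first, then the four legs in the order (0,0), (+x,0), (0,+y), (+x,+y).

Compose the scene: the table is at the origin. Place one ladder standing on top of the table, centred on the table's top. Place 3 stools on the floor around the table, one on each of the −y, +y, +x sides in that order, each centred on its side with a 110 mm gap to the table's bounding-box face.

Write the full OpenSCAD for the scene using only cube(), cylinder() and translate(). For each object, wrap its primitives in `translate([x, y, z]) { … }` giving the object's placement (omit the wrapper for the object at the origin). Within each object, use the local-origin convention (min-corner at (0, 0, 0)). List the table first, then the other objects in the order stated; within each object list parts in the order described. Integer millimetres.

translate([0, 0, 704]) cube([862, 810, 43]);
translate([54, 54, 0]) cube([90, 90, 704]);
translate([718, 54, 0]) cube([90, 90, 704]);
translate([54, 666, 0]) cube([90, 90, 704]);
translate([718, 666, 0]) cube([90, 90, 704]);
translate([198, 384, 747]) {
  cube([31, 42, 1804]);
  translate([435, 0, 0]) cube([31, 42, 1804]);
  translate([31, 0, 245]) cube([404, 42, 26]);
  translate([31, 0, 508]) cube([404, 42, 26]);
  translate([31, 0, 771]) cube([404, 42, 26]);
  translate([31, 0, 1034]) cube([404, 42, 26]);
  translate([31, 0, 1297]) cube([404, 42, 26]);
  translate([31, 0, 1560]) cube([404, 42, 26]);
}
translate([261, -416, 0]) {
  translate([0, 0, 370]) cube([340, 306, 25]);
  translate([24, 24, 0]) cylinder(h = 370, r = 24);
  translate([316, 24, 0]) cylinder(h = 370, r = 24);
  translate([24, 282, 0]) cylinder(h = 370, r = 24);
  translate([316, 282, 0]) cylinder(h = 370, r = 24);
}
translate([261, 920, 0]) {
  translate([0, 0, 370]) cube([340, 306, 25]);
  translate([24, 24, 0]) cylinder(h = 370, r = 24);
  translate([316, 24, 0]) cylinder(h = 370, r = 24);
  translate([24, 282, 0]) cylinder(h = 370, r = 24);
  translate([316, 282, 0]) cylinder(h = 370, r = 24);
}
translate([972, 252, 0]) {
  translate([0, 0, 370]) cube([340, 306, 25]);
  translate([24, 24, 0]) cylinder(h = 370, r = 24);
  translate([316, 24, 0]) cylinder(h = 370, r = 24);
  translate([24, 282, 0]) cylinder(h = 370, r = 24);
  translate([316, 282, 0]) cylinder(h = 370, r = 24);
}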